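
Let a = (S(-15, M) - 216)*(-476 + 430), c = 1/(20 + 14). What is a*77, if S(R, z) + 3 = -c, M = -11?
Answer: 13188637/17 ≈ 7.7580e+5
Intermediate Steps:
c = 1/34 ≈ 0.029412
S(R, z) = -103/34 (S(R, z) = -3 - 1*1/34 = -3 - 1/34 = -103/34)
a = 171281/17 (a = (-103/34 - 216)*(-476 + 430) = -7447/34*(-46) = 171281/17 ≈ 10075.)
a*77 = (171281/17)*77 = 13188637/17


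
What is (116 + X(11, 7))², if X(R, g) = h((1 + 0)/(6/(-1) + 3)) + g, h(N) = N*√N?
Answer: (1107 - I*√3)²/81 ≈ 15129.0 - 47.343*I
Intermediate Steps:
h(N) = N^(3/2)
X(R, g) = g - I*√3/9 (X(R, g) = ((1 + 0)/(6/(-1) + 3))^(3/2) + g = (1/(6*(-1) + 3))^(3/2) + g = (1/(-6 + 3))^(3/2) + g = (1/(-3))^(3/2) + g = (1*(-⅓))^(3/2) + g = (-⅓)^(3/2) + g = -I*√3/9 + g = g - I*√3/9)
(116 + X(11, 7))² = (116 + (7 - I*√3/9))² = (123 - I*√3/9)²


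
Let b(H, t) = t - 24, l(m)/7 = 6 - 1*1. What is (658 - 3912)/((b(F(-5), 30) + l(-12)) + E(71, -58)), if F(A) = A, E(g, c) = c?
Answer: 3254/17 ≈ 191.41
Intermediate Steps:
l(m) = 35 (l(m) = 7*(6 - 1*1) = 7*(6 - 1) = 7*5 = 35)
b(H, t) = -24 + t
(658 - 3912)/((b(F(-5), 30) + l(-12)) + E(71, -58)) = (658 - 3912)/(((-24 + 30) + 35) - 58) = -3254/((6 + 35) - 58) = -3254/(41 - 58) = -3254/(-17) = -3254*(-1/17) = 3254/17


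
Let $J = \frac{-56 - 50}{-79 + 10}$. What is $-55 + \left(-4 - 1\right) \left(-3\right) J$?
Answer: $- \frac{735}{23} \approx -31.957$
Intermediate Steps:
$J = \frac{106}{69}$ ($J = - \frac{106}{-69} = \left(-106\right) \left(- \frac{1}{69}\right) = \frac{106}{69} \approx 1.5362$)
$-55 + \left(-4 - 1\right) \left(-3\right) J = -55 + \left(-4 - 1\right) \left(-3\right) \frac{106}{69} = -55 + \left(-5\right) \left(-3\right) \frac{106}{69} = -55 + 15 \cdot \frac{106}{69} = -55 + \frac{530}{23} = - \frac{735}{23}$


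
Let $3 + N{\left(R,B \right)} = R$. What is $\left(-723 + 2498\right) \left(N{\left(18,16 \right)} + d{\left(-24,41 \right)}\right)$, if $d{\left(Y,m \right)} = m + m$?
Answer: $172175$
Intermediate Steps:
$N{\left(R,B \right)} = -3 + R$
$d{\left(Y,m \right)} = 2 m$
$\left(-723 + 2498\right) \left(N{\left(18,16 \right)} + d{\left(-24,41 \right)}\right) = \left(-723 + 2498\right) \left(\left(-3 + 18\right) + 2 \cdot 41\right) = 1775 \left(15 + 82\right) = 1775 \cdot 97 = 172175$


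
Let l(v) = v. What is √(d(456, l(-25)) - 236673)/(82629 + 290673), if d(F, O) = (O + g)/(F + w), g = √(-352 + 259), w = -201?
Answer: √(-15389668200 + 255*I*√93)/95192010 ≈ 1.0412e-10 + 0.0013032*I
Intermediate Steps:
g = I*√93 (g = √(-93) = I*√93 ≈ 9.6436*I)
d(F, O) = (O + I*√93)/(-201 + F) (d(F, O) = (O + I*√93)/(F - 201) = (O + I*√93)/(-201 + F))
√(d(456, l(-25)) - 236673)/(82629 + 290673) = √((-25 + I*√93)/(-201 + 456) - 236673)/(82629 + 290673) = √((-25 + I*√93)/255 - 236673)/373302 = √((-25 + I*√93)/255 - 236673)*(1/373302) = √((-5/51 + I*√93/255) - 236673)*(1/373302) = √(-12070328/51 + I*√93/255)*(1/373302) = √(-12070328/51 + I*√93/255)/373302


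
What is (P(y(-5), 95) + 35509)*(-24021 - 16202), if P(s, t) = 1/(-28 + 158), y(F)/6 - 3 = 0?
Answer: -185676246133/130 ≈ -1.4283e+9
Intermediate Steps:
y(F) = 18 (y(F) = 18 + 6*0 = 18 + 0 = 18)
P(s, t) = 1/130
(P(y(-5), 95) + 35509)*(-24021 - 16202) = (1/130 + 35509)*(-24021 - 16202) = (4616171/130)*(-40223) = -185676246133/130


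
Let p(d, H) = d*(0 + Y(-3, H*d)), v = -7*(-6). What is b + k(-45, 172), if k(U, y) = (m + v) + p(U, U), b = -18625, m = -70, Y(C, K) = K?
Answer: -109778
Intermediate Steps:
v = 42
p(d, H) = H*d² (p(d, H) = d*(0 + H*d) = d*(H*d) = H*d²)
k(U, y) = -28 + U³ (k(U, y) = (-70 + 42) + U*U² = -28 + U³)
b + k(-45, 172) = -18625 + (-28 + (-45)³) = -18625 + (-28 - 91125) = -18625 - 91153 = -109778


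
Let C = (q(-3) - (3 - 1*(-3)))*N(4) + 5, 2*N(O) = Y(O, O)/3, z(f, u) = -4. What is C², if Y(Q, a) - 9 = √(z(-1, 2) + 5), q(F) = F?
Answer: 100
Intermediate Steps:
Y(Q, a) = 10 (Y(Q, a) = 9 + √(-4 + 5) = 9 + √1 = 9 + 1 = 10)
N(O) = 5/3 (N(O) = (10/3)/2 = (10*(⅓))/2 = (½)*(10/3) = 5/3)
C = -10 (C = (-3 - (3 - 1*(-3)))*(5/3) + 5 = (-3 - (3 + 3))*(5/3) + 5 = (-3 - 1*6)*(5/3) + 5 = (-3 - 6)*(5/3) + 5 = -9*5/3 + 5 = -15 + 5 = -10)
C² = (-10)² = 100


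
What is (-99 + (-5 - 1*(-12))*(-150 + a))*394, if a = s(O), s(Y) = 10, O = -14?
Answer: -425126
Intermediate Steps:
a = 10
(-99 + (-5 - 1*(-12))*(-150 + a))*394 = (-99 + (-5 - 1*(-12))*(-150 + 10))*394 = (-99 + (-5 + 12)*(-140))*394 = (-99 + 7*(-140))*394 = (-99 - 980)*394 = -1079*394 = -425126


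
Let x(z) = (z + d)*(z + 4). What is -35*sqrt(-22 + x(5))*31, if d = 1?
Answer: -4340*sqrt(2) ≈ -6137.7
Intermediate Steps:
x(z) = (1 + z)*(4 + z) (x(z) = (z + 1)*(z + 4) = (1 + z)*(4 + z))
-35*sqrt(-22 + x(5))*31 = -35*sqrt(-22 + (4 + 5**2 + 5*5))*31 = -35*sqrt(-22 + (4 + 25 + 25))*31 = -35*sqrt(-22 + 54)*31 = -140*sqrt(2)*31 = -4340*sqrt(2)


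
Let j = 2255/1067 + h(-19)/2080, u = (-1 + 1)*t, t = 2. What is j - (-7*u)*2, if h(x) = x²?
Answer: 461417/201760 ≈ 2.2870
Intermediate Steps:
u = 0 (u = (-1 + 1)*2 = 0*2 = 0)
j = 461417/201760 (j = 2255/1067 + (-19)²/2080 = 2255*(1/1067) + 361*(1/2080) = 205/97 + 361/2080 = 461417/201760 ≈ 2.2870)
j - (-7*u)*2 = 461417/201760 - (-7*0)*2 = 461417/201760 - 0*2 = 461417/201760 - 1*0 = 461417/201760 + 0 = 461417/201760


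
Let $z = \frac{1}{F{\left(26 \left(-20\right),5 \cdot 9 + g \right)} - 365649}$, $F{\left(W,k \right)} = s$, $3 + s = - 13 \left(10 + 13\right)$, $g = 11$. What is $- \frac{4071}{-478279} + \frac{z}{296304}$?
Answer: $\frac{441429704840105}{51861104895596016} \approx 0.0085118$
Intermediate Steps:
$s = -302$ ($s = -3 - 13 \left(10 + 13\right) = -3 - 299 = -302$)
$F{\left(W,k \right)} = -302$
$z = - \frac{1}{365951}$ ($z = \frac{1}{-302 - 365649} = \frac{1}{-365951} = - \frac{1}{365951} \approx -2.7326 \cdot 10^{-6}$)
$- \frac{4071}{-478279} + \frac{z}{296304} = - \frac{4071}{-478279} - \frac{1}{365951 \cdot 296304} = \left(-4071\right) \left(- \frac{1}{478279}\right) - \frac{1}{108432745104} = \frac{4071}{478279} - \frac{1}{108432745104} = \frac{441429704840105}{51861104895596016}$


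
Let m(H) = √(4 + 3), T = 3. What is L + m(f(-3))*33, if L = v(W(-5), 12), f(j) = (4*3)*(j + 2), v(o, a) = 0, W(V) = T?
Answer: 33*√7 ≈ 87.310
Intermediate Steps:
W(V) = 3
f(j) = 24 + 12*j (f(j) = 12*(2 + j) = 24 + 12*j)
m(H) = √7
L = 0
L + m(f(-3))*33 = 0 + √7*33 = 0 + 33*√7 = 33*√7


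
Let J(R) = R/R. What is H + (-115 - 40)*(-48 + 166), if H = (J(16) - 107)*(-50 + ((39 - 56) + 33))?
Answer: -14686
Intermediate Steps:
J(R) = 1
H = 3604 (H = (1 - 107)*(-50 + ((39 - 56) + 33)) = -106*(-50 + (-17 + 33)) = -106*(-50 + 16) = -106*(-34) = 3604)
H + (-115 - 40)*(-48 + 166) = 3604 + (-115 - 40)*(-48 + 166) = 3604 - 155*118 = 3604 - 18290 = -14686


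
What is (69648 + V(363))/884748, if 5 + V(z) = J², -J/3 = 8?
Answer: 70219/884748 ≈ 0.079366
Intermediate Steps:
J = -24 (J = -3*8 = -24)
V(z) = 571 (V(z) = -5 + (-24)² = -5 + 576 = 571)
(69648 + V(363))/884748 = (69648 + 571)/884748 = 70219*(1/884748) = 70219/884748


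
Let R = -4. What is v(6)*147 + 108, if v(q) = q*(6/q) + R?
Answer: 402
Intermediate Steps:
v(q) = 2 (v(q) = q*(6/q) - 4 = 6 - 4 = 2)
v(6)*147 + 108 = 2*147 + 108 = 294 + 108 = 402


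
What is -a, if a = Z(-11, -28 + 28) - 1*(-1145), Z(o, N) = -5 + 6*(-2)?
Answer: -1128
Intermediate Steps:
Z(o, N) = -17 (Z(o, N) = -5 - 12 = -17)
a = 1128 (a = -17 - 1*(-1145) = -17 + 1145 = 1128)
-a = -1*1128 = -1128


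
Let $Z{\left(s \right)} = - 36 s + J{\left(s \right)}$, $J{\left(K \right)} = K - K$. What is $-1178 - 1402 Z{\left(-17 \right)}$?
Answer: $-859202$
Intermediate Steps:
$J{\left(K \right)} = 0$
$Z{\left(s \right)} = - 36 s$ ($Z{\left(s \right)} = - 36 s + 0 = - 36 s$)
$-1178 - 1402 Z{\left(-17 \right)} = -1178 - 1402 \left(\left(-36\right) \left(-17\right)\right) = -1178 - 858024 = -859202$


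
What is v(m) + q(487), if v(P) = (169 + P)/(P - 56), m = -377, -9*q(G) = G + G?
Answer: -419870/3897 ≈ -107.74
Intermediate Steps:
q(G) = -2*G/9 (q(G) = -(G + G)/9 = -2*G/9)
v(P) = (169 + P)/(-56 + P)
v(m) + q(487) = (169 - 377)/(-56 - 377) - 2/9*487 = -208/(-433) - 974/9 = -1/433*(-208) - 974/9 = 208/433 - 974/9 = -419870/3897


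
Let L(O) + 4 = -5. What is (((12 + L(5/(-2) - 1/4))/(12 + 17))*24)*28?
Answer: 2016/29 ≈ 69.517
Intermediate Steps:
L(O) = -9 (L(O) = -4 - 5 = -9)
(((12 + L(5/(-2) - 1/4))/(12 + 17))*24)*28 = (((12 - 9)/(12 + 17))*24)*28 = ((3/29)*24)*28 = (72/29)*28 = 2016/29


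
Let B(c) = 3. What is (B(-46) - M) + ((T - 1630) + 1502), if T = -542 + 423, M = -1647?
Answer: 1403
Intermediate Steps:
T = -119
(B(-46) - M) + ((T - 1630) + 1502) = (3 - 1*(-1647)) + ((-119 - 1630) + 1502) = (3 + 1647) + (-1749 + 1502) = 1650 - 247 = 1403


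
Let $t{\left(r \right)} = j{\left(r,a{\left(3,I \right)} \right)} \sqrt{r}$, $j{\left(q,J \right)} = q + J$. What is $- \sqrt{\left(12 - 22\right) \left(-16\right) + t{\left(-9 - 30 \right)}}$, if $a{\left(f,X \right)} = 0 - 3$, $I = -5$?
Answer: $- \sqrt{160 - 42 i \sqrt{39}} \approx -15.285 + 8.5802 i$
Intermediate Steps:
$a{\left(f,X \right)} = -3$
$j{\left(q,J \right)} = J + q$
$t{\left(r \right)} = \sqrt{r} \left(-3 + r\right)$ ($t{\left(r \right)} = \left(-3 + r\right) \sqrt{r} = \sqrt{r} \left(-3 + r\right)$)
$- \sqrt{\left(12 - 22\right) \left(-16\right) + t{\left(-9 - 30 \right)}} = - \sqrt{\left(12 - 22\right) \left(-16\right) + \sqrt{-9 - 30} \left(-3 - 39\right)} = - \sqrt{\left(-10\right) \left(-16\right) + \sqrt{-9 - 30} \left(-3 - 39\right)} = - \sqrt{160 + \sqrt{-39} \left(-3 - 39\right)} = - \sqrt{160 + i \sqrt{39} \left(-42\right)} = - \sqrt{160 - 42 i \sqrt{39}}$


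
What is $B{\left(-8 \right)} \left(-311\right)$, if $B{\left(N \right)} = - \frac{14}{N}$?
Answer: $- \frac{2177}{4} \approx -544.25$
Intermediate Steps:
$B{\left(-8 \right)} \left(-311\right) = - \frac{14}{-8} \left(-311\right) = \left(-14\right) \left(- \frac{1}{8}\right) \left(-311\right) = \frac{7}{4} \left(-311\right) = - \frac{2177}{4}$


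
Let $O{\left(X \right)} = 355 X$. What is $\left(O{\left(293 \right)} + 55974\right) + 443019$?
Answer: $603008$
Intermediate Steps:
$\left(O{\left(293 \right)} + 55974\right) + 443019 = \left(355 \cdot 293 + 55974\right) + 443019 = \left(104015 + 55974\right) + 443019 = 159989 + 443019 = 603008$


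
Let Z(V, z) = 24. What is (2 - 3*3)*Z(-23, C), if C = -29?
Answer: -168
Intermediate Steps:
(2 - 3*3)*Z(-23, C) = (2 - 3*3)*24 = (2 - 9)*24 = -7*24 = -168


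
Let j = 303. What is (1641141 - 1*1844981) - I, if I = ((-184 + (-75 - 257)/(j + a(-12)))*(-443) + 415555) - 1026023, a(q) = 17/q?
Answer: 1174829892/3619 ≈ 3.2463e+5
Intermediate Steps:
I = -1912526852/3619 (I = ((-184 + (-75 - 257)/(303 + 17/(-12)))*(-443) + 415555) - 1026023 = ((-184 - 332/(303 + 17*(-1/12)))*(-443) + 415555) - 1026023 = ((-184 - 332/(303 - 17/12))*(-443) + 415555) - 1026023 = ((-184 - 332/3619/12)*(-443) + 415555) - 1026023 = ((-184 - 332*12/3619)*(-443) + 415555) - 1026023 = ((-184 - 3984/3619)*(-443) + 415555) - 1026023 = (-669880/3619*(-443) + 415555) - 1026023 = (296756840/3619 + 415555) - 1026023 = 1800650385/3619 - 1026023 = -1912526852/3619 ≈ -5.2847e+5)
(1641141 - 1*1844981) - I = (1641141 - 1*1844981) - 1*(-1912526852/3619) = (1641141 - 1844981) + 1912526852/3619 = -203840 + 1912526852/3619 = 1174829892/3619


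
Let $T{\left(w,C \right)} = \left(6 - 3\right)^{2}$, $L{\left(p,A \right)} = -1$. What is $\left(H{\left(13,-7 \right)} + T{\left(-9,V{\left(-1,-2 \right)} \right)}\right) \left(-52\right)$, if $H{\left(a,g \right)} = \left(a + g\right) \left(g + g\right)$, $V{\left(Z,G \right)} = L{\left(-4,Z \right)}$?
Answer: $3900$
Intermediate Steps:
$V{\left(Z,G \right)} = -1$
$T{\left(w,C \right)} = 9$ ($T{\left(w,C \right)} = 3^{2} = 9$)
$H{\left(a,g \right)} = 2 g \left(a + g\right)$ ($H{\left(a,g \right)} = \left(a + g\right) 2 g = 2 g \left(a + g\right)$)
$\left(H{\left(13,-7 \right)} + T{\left(-9,V{\left(-1,-2 \right)} \right)}\right) \left(-52\right) = \left(2 \left(-7\right) \left(13 - 7\right) + 9\right) \left(-52\right) = \left(2 \left(-7\right) 6 + 9\right) \left(-52\right) = \left(-84 + 9\right) \left(-52\right) = \left(-75\right) \left(-52\right) = 3900$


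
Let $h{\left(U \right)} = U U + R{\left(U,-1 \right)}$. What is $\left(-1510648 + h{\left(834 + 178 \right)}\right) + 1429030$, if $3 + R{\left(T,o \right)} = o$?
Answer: $942522$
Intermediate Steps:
$R{\left(T,o \right)} = -3 + o$
$h{\left(U \right)} = -4 + U^{2}$ ($h{\left(U \right)} = U U - 4 = U^{2} - 4 = -4 + U^{2}$)
$\left(-1510648 + h{\left(834 + 178 \right)}\right) + 1429030 = \left(-1510648 - \left(4 - \left(834 + 178\right)^{2}\right)\right) + 1429030 = \left(-1510648 - \left(4 - 1012^{2}\right)\right) + 1429030 = \left(-1510648 + \left(-4 + 1024144\right)\right) + 1429030 = \left(-1510648 + 1024140\right) + 1429030 = -486508 + 1429030 = 942522$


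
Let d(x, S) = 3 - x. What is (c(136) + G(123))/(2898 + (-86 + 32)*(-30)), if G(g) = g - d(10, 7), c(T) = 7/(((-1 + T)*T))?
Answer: 2386807/82950480 ≈ 0.028774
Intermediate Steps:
c(T) = 7/(T*(-1 + T)) (c(T) = 7/((T*(-1 + T))) = 7*(1/(T*(-1 + T))) = 7/(T*(-1 + T)))
G(g) = 7 + g (G(g) = g - (3 - 1*10) = g - (3 - 10) = g - 1*(-7) = g + 7 = 7 + g)
(c(136) + G(123))/(2898 + (-86 + 32)*(-30)) = (7/(136*(-1 + 136)) + (7 + 123))/(2898 + (-86 + 32)*(-30)) = (7*(1/136)/135 + 130)/(2898 - 54*(-30)) = (7*(1/136)*(1/135) + 130)/(2898 + 1620) = (7/18360 + 130)/4518 = (2386807/18360)*(1/4518) = 2386807/82950480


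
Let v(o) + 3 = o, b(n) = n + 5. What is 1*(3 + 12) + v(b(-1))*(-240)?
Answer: -225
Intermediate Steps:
b(n) = 5 + n
v(o) = -3 + o
1*(3 + 12) + v(b(-1))*(-240) = 1*(3 + 12) + (-3 + (5 - 1))*(-240) = 1*15 + (-3 + 4)*(-240) = 15 + 1*(-240) = 15 - 240 = -225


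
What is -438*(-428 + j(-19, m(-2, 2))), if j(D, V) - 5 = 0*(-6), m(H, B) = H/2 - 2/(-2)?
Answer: 185274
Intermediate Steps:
m(H, B) = 1 + H/2 (m(H, B) = H*(½) - 2*(-½) = H/2 + 1 = 1 + H/2)
j(D, V) = 5 (j(D, V) = 5 + 0*(-6) = 5 + 0 = 5)
-438*(-428 + j(-19, m(-2, 2))) = -438*(-428 + 5) = -438*(-423) = 185274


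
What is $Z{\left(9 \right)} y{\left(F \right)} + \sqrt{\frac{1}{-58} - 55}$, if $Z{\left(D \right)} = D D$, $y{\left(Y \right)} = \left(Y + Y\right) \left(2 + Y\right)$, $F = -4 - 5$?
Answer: $10206 + \frac{i \sqrt{185078}}{58} \approx 10206.0 + 7.4174 i$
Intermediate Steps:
$F = -9$
$y{\left(Y \right)} = 2 Y \left(2 + Y\right)$
$Z{\left(D \right)} = D^{2}$
$Z{\left(9 \right)} y{\left(F \right)} + \sqrt{\frac{1}{-58} - 55} = 9^{2} \cdot 2 \left(-9\right) \left(2 - 9\right) + \sqrt{\frac{1}{-58} - 55} = 81 \cdot 2 \left(-9\right) \left(-7\right) + \sqrt{- \frac{1}{58} - 55} = 81 \cdot 126 + \sqrt{- \frac{3191}{58}} = 10206 + \frac{i \sqrt{185078}}{58}$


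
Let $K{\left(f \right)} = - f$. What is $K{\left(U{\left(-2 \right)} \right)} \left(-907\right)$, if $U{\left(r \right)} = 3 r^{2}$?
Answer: $10884$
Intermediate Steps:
$K{\left(U{\left(-2 \right)} \right)} \left(-907\right) = - 3 \left(-2\right)^{2} \left(-907\right) = - 3 \cdot 4 \left(-907\right) = \left(-1\right) 12 \left(-907\right) = \left(-12\right) \left(-907\right) = 10884$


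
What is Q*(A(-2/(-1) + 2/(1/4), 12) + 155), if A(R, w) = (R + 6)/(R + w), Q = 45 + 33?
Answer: 133614/11 ≈ 12147.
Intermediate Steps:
Q = 78
A(R, w) = (6 + R)/(R + w)
Q*(A(-2/(-1) + 2/(1/4), 12) + 155) = 78*((6 + (-2/(-1) + 2/(1/4)))/((-2/(-1) + 2/(1/4)) + 12) + 155) = 78*((6 + (-2*(-1) + 2/(1/4)))/((-2*(-1) + 2/(1/4)) + 12) + 155) = 78*((6 + (2 + 2*4))/((2 + 2*4) + 12) + 155) = 78*((6 + (2 + 8))/((2 + 8) + 12) + 155) = 78*((6 + 10)/(10 + 12) + 155) = 78*(16/22 + 155) = 78*((1/22)*16 + 155) = 78*(8/11 + 155) = 78*(1713/11) = 133614/11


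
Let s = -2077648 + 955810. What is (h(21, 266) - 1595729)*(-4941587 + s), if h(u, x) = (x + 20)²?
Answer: 9179619200525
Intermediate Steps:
h(u, x) = (20 + x)²
s = -1121838
(h(21, 266) - 1595729)*(-4941587 + s) = ((20 + 266)² - 1595729)*(-4941587 - 1121838) = (286² - 1595729)*(-6063425) = (81796 - 1595729)*(-6063425) = -1513933*(-6063425) = 9179619200525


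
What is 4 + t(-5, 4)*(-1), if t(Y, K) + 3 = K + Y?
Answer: 8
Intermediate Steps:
t(Y, K) = -3 + K + Y (t(Y, K) = -3 + (K + Y) = -3 + K + Y)
4 + t(-5, 4)*(-1) = 4 + (-3 + 4 - 5)*(-1) = 4 - 4*(-1) = 4 + 4 = 8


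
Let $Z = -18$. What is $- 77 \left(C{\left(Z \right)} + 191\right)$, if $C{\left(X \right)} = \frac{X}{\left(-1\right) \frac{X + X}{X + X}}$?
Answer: $-16093$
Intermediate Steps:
$C{\left(X \right)} = - X$ ($C{\left(X \right)} = \frac{X}{\left(-1\right) \frac{2 X}{2 X}} = \frac{X}{\left(-1\right) 2 X \frac{1}{2 X}} = \frac{X}{\left(-1\right) 1} = \frac{X}{-1} = X \left(-1\right) = - X$)
$- 77 \left(C{\left(Z \right)} + 191\right) = - 77 \left(\left(-1\right) \left(-18\right) + 191\right) = - 77 \left(18 + 191\right) = \left(-77\right) 209 = -16093$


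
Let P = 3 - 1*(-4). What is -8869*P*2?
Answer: -124166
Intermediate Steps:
P = 7 (P = 3 + 4 = 7)
-8869*P*2 = -62083*2 = -8869*14 = -124166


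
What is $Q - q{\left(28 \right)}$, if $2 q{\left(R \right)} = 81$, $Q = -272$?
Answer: $- \frac{625}{2} \approx -312.5$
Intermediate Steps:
$q{\left(R \right)} = \frac{81}{2}$ ($q{\left(R \right)} = \frac{1}{2} \cdot 81 = \frac{81}{2}$)
$Q - q{\left(28 \right)} = -272 - \frac{81}{2} = - \frac{625}{2}$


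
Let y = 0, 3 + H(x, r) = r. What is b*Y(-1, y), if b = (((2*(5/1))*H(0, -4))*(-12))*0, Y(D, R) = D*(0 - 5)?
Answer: 0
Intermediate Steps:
H(x, r) = -3 + r
Y(D, R) = -5*D (Y(D, R) = D*(-5) = -5*D)
b = 0 (b = (((2*(5/1))*(-3 - 4))*(-12))*0 = (((2*(5*1))*(-7))*(-12))*0 = (((2*5)*(-7))*(-12))*0 = ((10*(-7))*(-12))*0 = -70*(-12)*0 = 840*0 = 0)
b*Y(-1, y) = 0*(-5*(-1)) = 0*5 = 0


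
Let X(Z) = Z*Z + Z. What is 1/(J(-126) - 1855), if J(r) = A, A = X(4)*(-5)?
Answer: -1/1955 ≈ -0.00051151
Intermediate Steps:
X(Z) = Z + Z² (X(Z) = Z² + Z = Z + Z²)
A = -100 (A = (4*(1 + 4))*(-5) = (4*5)*(-5) = 20*(-5) = -100)
J(r) = -100
1/(J(-126) - 1855) = 1/(-100 - 1855) = 1/(-1955) = -1/1955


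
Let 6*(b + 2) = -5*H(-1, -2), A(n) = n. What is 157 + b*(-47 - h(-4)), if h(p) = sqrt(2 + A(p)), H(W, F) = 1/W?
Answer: 1271/6 + 7*I*sqrt(2)/6 ≈ 211.83 + 1.6499*I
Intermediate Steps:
h(p) = sqrt(2 + p)
b = -7/6 (b = -2 + (-5/(-1))/6 = -2 + (-5*(-1))/6 = -2 + (1/6)*5 = -2 + 5/6 = -7/6 ≈ -1.1667)
157 + b*(-47 - h(-4)) = 157 - 7*(-47 - sqrt(2 - 4))/6 = 157 - 7*(-47 - sqrt(-2))/6 = 157 - 7*(-47 - I*sqrt(2))/6 = 157 + (329/6 + 7*I*sqrt(2)/6) = 1271/6 + 7*I*sqrt(2)/6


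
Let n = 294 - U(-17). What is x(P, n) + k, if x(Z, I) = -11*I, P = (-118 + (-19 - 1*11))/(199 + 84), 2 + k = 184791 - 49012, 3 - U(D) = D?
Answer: 132763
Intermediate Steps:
U(D) = 3 - D
k = 135777 (k = -2 + (184791 - 49012) = -2 + 135779 = 135777)
n = 274 (n = 294 - (3 - 1*(-17)) = 294 - (3 + 17) = 294 - 1*20 = 294 - 20 = 274)
P = -148/283 (P = (-118 + (-19 - 11))/283 = (-118 - 30)*(1/283) = -148*1/283 = -148/283 ≈ -0.52297)
x(P, n) + k = -11*274 + 135777 = -3014 + 135777 = 132763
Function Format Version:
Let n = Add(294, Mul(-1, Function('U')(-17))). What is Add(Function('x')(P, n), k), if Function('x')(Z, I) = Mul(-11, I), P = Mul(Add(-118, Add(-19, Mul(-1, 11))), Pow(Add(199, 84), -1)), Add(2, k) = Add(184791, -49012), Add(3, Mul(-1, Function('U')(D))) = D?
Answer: 132763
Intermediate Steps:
Function('U')(D) = Add(3, Mul(-1, D))
k = 135777 (k = Add(-2, Add(184791, -49012)) = Add(-2, 135779) = 135777)
n = 274 (n = Add(294, Mul(-1, Add(3, Mul(-1, -17)))) = Add(294, Mul(-1, Add(3, 17))) = Add(294, Mul(-1, 20)) = Add(294, -20) = 274)
P = Rational(-148, 283) (P = Mul(Add(-118, Add(-19, -11)), Pow(283, -1)) = Mul(Add(-118, -30), Rational(1, 283)) = Mul(-148, Rational(1, 283)) = Rational(-148, 283) ≈ -0.52297)
Add(Function('x')(P, n), k) = Add(Mul(-11, 274), 135777) = Add(-3014, 135777) = 132763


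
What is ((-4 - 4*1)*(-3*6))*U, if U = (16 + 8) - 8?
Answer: 2304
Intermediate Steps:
U = 16 (U = 24 - 8 = 16)
((-4 - 4*1)*(-3*6))*U = ((-4 - 4*1)*(-3*6))*16 = ((-4 - 4)*(-18))*16 = -8*(-18)*16 = 144*16 = 2304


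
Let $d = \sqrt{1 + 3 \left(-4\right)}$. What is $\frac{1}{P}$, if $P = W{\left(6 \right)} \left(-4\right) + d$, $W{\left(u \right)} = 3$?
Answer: $- \frac{12}{155} - \frac{i \sqrt{11}}{155} \approx -0.077419 - 0.021398 i$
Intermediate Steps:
$d = i \sqrt{11}$ ($d = \sqrt{1 - 12} = \sqrt{-11} = i \sqrt{11} \approx 3.3166 i$)
$P = -12 + i \sqrt{11}$ ($P = 3 \left(-4\right) + i \sqrt{11} = -12 + i \sqrt{11} \approx -12.0 + 3.3166 i$)
$\frac{1}{P} = \frac{1}{-12 + i \sqrt{11}}$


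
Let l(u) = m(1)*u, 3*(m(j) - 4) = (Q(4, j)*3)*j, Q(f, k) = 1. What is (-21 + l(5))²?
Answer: 16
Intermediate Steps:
m(j) = 4 + j (m(j) = 4 + ((1*3)*j)/3 = 4 + (3*j)/3 = 4 + j)
l(u) = 5*u (l(u) = (4 + 1)*u = 5*u)
(-21 + l(5))² = (-21 + 5*5)² = (-21 + 25)² = 4² = 16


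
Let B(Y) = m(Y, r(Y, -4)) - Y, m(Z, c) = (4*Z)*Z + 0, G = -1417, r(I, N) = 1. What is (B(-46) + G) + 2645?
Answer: 9738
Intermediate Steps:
m(Z, c) = 4*Z² (m(Z, c) = 4*Z² + 0 = 4*Z²)
B(Y) = -Y + 4*Y² (B(Y) = 4*Y² - Y = -Y + 4*Y²)
(B(-46) + G) + 2645 = (-46*(-1 + 4*(-46)) - 1417) + 2645 = (-46*(-1 - 184) - 1417) + 2645 = (-46*(-185) - 1417) + 2645 = (8510 - 1417) + 2645 = 7093 + 2645 = 9738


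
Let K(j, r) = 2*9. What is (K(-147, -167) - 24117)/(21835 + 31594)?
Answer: -24099/53429 ≈ -0.45105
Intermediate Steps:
K(j, r) = 18
(K(-147, -167) - 24117)/(21835 + 31594) = (18 - 24117)/(21835 + 31594) = -24099/53429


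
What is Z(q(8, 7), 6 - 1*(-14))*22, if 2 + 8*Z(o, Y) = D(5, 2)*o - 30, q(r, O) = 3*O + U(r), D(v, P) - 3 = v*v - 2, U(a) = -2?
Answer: 2541/2 ≈ 1270.5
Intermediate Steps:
D(v, P) = 1 + v² (D(v, P) = 3 + (v*v - 2) = 3 + (v² - 2) = 3 + (-2 + v²) = 1 + v²)
q(r, O) = -2 + 3*O (q(r, O) = 3*O - 2 = -2 + 3*O)
Z(o, Y) = -4 + 13*o/4 (Z(o, Y) = -¼ + ((1 + 5²)*o - 30)/8 = -¼ + ((1 + 25)*o - 30)/8 = -¼ + (26*o - 30)/8 = -¼ + (-30 + 26*o)/8 = -¼ + (-15/4 + 13*o/4) = -4 + 13*o/4)
Z(q(8, 7), 6 - 1*(-14))*22 = (-4 + 13*(-2 + 3*7)/4)*22 = (-4 + 13*(-2 + 21)/4)*22 = (-4 + (13/4)*19)*22 = (-4 + 247/4)*22 = (231/4)*22 = 2541/2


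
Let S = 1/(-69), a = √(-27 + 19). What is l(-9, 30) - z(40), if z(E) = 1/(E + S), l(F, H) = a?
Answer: -69/2759 + 2*I*√2 ≈ -0.025009 + 2.8284*I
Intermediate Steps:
a = 2*I*√2 (a = √(-8) = 2*I*√2 ≈ 2.8284*I)
l(F, H) = 2*I*√2
S = -1/69 ≈ -0.014493
z(E) = 1/(-1/69 + E) (z(E) = 1/(E - 1/69) = 1/(-1/69 + E))
l(-9, 30) - z(40) = 2*I*√2 - 69/(-1 + 69*40) = 2*I*√2 - 69/(-1 + 2760) = 2*I*√2 - 69/2759 = -69/2759 + 2*I*√2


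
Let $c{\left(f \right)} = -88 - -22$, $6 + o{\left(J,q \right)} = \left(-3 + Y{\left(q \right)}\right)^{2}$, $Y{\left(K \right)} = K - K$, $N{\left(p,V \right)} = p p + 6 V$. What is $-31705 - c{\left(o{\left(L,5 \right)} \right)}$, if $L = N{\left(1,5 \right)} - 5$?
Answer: $-31639$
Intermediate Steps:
$N{\left(p,V \right)} = p^{2} + 6 V$
$Y{\left(K \right)} = 0$
$L = 26$ ($L = \left(1^{2} + 6 \cdot 5\right) - 5 = \left(1 + 30\right) - 5 = 31 - 5 = 26$)
$o{\left(J,q \right)} = 3$ ($o{\left(J,q \right)} = -6 + \left(-3 + 0\right)^{2} = -6 + \left(-3\right)^{2} = -6 + 9 = 3$)
$c{\left(f \right)} = -66$ ($c{\left(f \right)} = -88 + 22 = -66$)
$-31705 - c{\left(o{\left(L,5 \right)} \right)} = -31705 - -66 = -31705 + 66 = -31639$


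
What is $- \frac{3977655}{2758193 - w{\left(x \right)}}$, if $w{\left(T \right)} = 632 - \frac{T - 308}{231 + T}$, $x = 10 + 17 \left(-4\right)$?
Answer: $- \frac{229378105}{159019229} \approx -1.4425$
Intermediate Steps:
$x = -58$ ($x = 10 - 68 = -58$)
$w{\left(T \right)} = 632 - \frac{-308 + T}{231 + T}$
$- \frac{3977655}{2758193 - w{\left(x \right)}} = - \frac{3977655}{2758193 - \frac{146300 + 631 \left(-58\right)}{231 - 58}} = - \frac{3977655}{2758193 - \frac{146300 - 36598}{173}} = - \frac{3977655}{2758193 - \frac{1}{173} \cdot 109702} = - \frac{3977655}{2758193 - \frac{109702}{173}} = - \frac{3977655}{\frac{477057687}{173}} = \left(-3977655\right) \frac{173}{477057687} = - \frac{229378105}{159019229}$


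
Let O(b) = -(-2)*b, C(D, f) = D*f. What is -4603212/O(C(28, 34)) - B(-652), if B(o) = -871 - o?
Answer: -1046559/476 ≈ -2198.7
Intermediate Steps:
O(b) = 2*b
-4603212/O(C(28, 34)) - B(-652) = -4603212/(2*(28*34)) - (-871 - 1*(-652)) = -4603212/(2*952) - (-871 + 652) = -4603212/1904 - 1*(-219) = -4603212*1/1904 + 219 = -1150803/476 + 219 = -1046559/476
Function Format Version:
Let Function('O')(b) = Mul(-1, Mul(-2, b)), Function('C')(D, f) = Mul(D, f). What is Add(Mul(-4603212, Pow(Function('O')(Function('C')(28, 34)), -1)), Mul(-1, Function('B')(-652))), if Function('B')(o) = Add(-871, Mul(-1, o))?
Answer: Rational(-1046559, 476) ≈ -2198.7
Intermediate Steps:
Function('O')(b) = Mul(2, b)
Add(Mul(-4603212, Pow(Function('O')(Function('C')(28, 34)), -1)), Mul(-1, Function('B')(-652))) = Add(Mul(-4603212, Pow(Mul(2, Mul(28, 34)), -1)), Mul(-1, Add(-871, Mul(-1, -652)))) = Add(Mul(-4603212, Pow(Mul(2, 952), -1)), Mul(-1, Add(-871, 652))) = Add(Mul(-4603212, Pow(1904, -1)), Mul(-1, -219)) = Add(Mul(-4603212, Rational(1, 1904)), 219) = Add(Rational(-1150803, 476), 219) = Rational(-1046559, 476)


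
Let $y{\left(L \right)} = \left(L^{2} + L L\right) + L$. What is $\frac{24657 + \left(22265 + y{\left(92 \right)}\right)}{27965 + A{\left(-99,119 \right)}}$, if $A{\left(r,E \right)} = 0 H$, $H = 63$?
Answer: $\frac{63942}{27965} \approx 2.2865$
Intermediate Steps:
$y{\left(L \right)} = L + 2 L^{2}$ ($y{\left(L \right)} = \left(L^{2} + L^{2}\right) + L = 2 L^{2} + L = L + 2 L^{2}$)
$A{\left(r,E \right)} = 0$ ($A{\left(r,E \right)} = 0 \cdot 63 = 0$)
$\frac{24657 + \left(22265 + y{\left(92 \right)}\right)}{27965 + A{\left(-99,119 \right)}} = \frac{24657 + \left(22265 + 92 \left(1 + 2 \cdot 92\right)\right)}{27965 + 0} = \frac{24657 + \left(22265 + 92 \left(1 + 184\right)\right)}{27965} = \left(24657 + \left(22265 + 92 \cdot 185\right)\right) \frac{1}{27965} = \left(24657 + \left(22265 + 17020\right)\right) \frac{1}{27965} = \left(24657 + 39285\right) \frac{1}{27965} = 63942 \cdot \frac{1}{27965} = \frac{63942}{27965}$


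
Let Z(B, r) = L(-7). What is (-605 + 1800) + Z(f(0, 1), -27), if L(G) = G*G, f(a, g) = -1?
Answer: 1244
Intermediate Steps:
L(G) = G²
Z(B, r) = 49 (Z(B, r) = (-7)² = 49)
(-605 + 1800) + Z(f(0, 1), -27) = (-605 + 1800) + 49 = 1195 + 49 = 1244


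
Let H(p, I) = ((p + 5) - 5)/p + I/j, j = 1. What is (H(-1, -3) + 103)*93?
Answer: 9393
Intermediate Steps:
H(p, I) = 1 + I (H(p, I) = ((p + 5) - 5)/p + I/1 = ((5 + p) - 5)/p + I*1 = p/p + I = 1 + I)
(H(-1, -3) + 103)*93 = ((1 - 3) + 103)*93 = (-2 + 103)*93 = 101*93 = 9393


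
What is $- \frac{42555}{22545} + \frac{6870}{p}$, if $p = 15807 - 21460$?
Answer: $- \frac{26363171}{8496459} \approx -3.1028$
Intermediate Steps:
$p = -5653$
$- \frac{42555}{22545} + \frac{6870}{p} = - \frac{42555}{22545} + \frac{6870}{-5653} = \left(-42555\right) \frac{1}{22545} + 6870 \left(- \frac{1}{5653}\right) = - \frac{2837}{1503} - \frac{6870}{5653} = - \frac{26363171}{8496459}$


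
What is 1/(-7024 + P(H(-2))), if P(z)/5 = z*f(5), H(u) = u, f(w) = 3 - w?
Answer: -1/7004 ≈ -0.00014278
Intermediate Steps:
P(z) = -10*z (P(z) = 5*(z*(3 - 1*5)) = 5*(z*(3 - 5)) = 5*(z*(-2)) = 5*(-2*z) = -10*z)
1/(-7024 + P(H(-2))) = 1/(-7024 - 10*(-2)) = 1/(-7024 + 20) = 1/(-7004) = -1/7004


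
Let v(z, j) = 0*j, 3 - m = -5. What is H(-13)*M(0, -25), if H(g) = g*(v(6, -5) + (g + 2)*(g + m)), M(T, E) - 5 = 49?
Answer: -38610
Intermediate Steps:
m = 8 (m = 3 - 1*(-5) = 3 + 5 = 8)
v(z, j) = 0
M(T, E) = 54 (M(T, E) = 5 + 49 = 54)
H(g) = g*(2 + g)*(8 + g) (H(g) = g*(0 + (g + 2)*(g + 8)) = g*(0 + (2 + g)*(8 + g)) = g*((2 + g)*(8 + g)) = g*(2 + g)*(8 + g))
H(-13)*M(0, -25) = -13*(16 + (-13)² + 10*(-13))*54 = -13*(16 + 169 - 130)*54 = -13*55*54 = -715*54 = -38610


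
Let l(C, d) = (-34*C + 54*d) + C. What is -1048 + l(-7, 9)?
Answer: -331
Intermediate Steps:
l(C, d) = -33*C + 54*d
-1048 + l(-7, 9) = -1048 + (-33*(-7) + 54*9) = -1048 + (231 + 486) = -1048 + 717 = -331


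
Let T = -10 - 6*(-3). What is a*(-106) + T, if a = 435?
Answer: -46102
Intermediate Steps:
T = 8 (T = -10 + 18 = 8)
a*(-106) + T = 435*(-106) + 8 = -46110 + 8 = -46102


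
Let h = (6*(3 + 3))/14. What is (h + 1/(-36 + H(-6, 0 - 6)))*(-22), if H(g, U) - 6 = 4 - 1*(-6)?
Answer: -3883/70 ≈ -55.471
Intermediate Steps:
H(g, U) = 16 (H(g, U) = 6 + (4 - 1*(-6)) = 6 + (4 + 6) = 6 + 10 = 16)
h = 18/7 (h = (6*6)*(1/14) = 36*(1/14) = 18/7 ≈ 2.5714)
(h + 1/(-36 + H(-6, 0 - 6)))*(-22) = (18/7 + 1/(-36 + 16))*(-22) = (18/7 + 1/(-20))*(-22) = (18/7 - 1/20)*(-22) = (353/140)*(-22) = -3883/70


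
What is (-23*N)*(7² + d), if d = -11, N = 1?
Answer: -874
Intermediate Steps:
(-23*N)*(7² + d) = (-23*1)*(7² - 11) = -23*(49 - 11) = -23*38 = -874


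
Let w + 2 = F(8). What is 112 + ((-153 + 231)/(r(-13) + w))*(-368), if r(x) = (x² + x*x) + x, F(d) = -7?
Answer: 1672/79 ≈ 21.165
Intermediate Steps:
w = -9 (w = -2 - 7 = -9)
r(x) = x + 2*x² (r(x) = (x² + x²) + x = 2*x² + x = x + 2*x²)
112 + ((-153 + 231)/(r(-13) + w))*(-368) = 112 + ((-153 + 231)/(-13*(1 + 2*(-13)) - 9))*(-368) = 112 + (78/(-13*(1 - 26) - 9))*(-368) = 112 + (78/(-13*(-25) - 9))*(-368) = 112 + (78/(325 - 9))*(-368) = 112 + (78/316)*(-368) = 112 + (78*(1/316))*(-368) = 112 + (39/158)*(-368) = 112 - 7176/79 = 1672/79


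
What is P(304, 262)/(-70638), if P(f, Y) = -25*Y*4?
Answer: 13100/35319 ≈ 0.37090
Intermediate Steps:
P(f, Y) = -100*Y
P(304, 262)/(-70638) = -100*262/(-70638) = -26200*(-1/70638) = 13100/35319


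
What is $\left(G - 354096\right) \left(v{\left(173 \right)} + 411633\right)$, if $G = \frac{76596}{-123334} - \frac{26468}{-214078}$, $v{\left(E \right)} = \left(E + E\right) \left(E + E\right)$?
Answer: $- \frac{1241927840321062393408}{6600774013} \approx -1.8815 \cdot 10^{11}$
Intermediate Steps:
$v{\left(E \right)} = 4 E^{2}$ ($v{\left(E \right)} = 2 E 2 E = 4 E^{2}$)
$G = - \frac{3283278544}{6600774013}$ ($G = 76596 \left(- \frac{1}{123334}\right) - - \frac{13234}{107039} = - \frac{38298}{61667} + \frac{13234}{107039} = - \frac{3283278544}{6600774013} \approx -0.49741$)
$\left(G - 354096\right) \left(v{\left(173 \right)} + 411633\right) = \left(- \frac{3283278544}{6600774013} - 354096\right) \left(4 \cdot 173^{2} + 411633\right) = - \frac{2337310958185792 \left(4 \cdot 29929 + 411633\right)}{6600774013} = - \frac{2337310958185792 \left(119716 + 411633\right)}{6600774013} = \left(- \frac{2337310958185792}{6600774013}\right) 531349 = - \frac{1241927840321062393408}{6600774013}$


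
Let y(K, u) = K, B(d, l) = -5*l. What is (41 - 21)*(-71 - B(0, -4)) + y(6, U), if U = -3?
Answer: -1814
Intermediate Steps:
(41 - 21)*(-71 - B(0, -4)) + y(6, U) = (41 - 21)*(-71 - (-5)*(-4)) + 6 = 20*(-71 - 1*20) + 6 = 20*(-71 - 20) + 6 = 20*(-91) + 6 = -1820 + 6 = -1814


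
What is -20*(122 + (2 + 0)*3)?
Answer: -2560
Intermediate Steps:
-20*(122 + (2 + 0)*3) = -20*(122 + 2*3) = -20*(122 + 6) = -20*128 = -2560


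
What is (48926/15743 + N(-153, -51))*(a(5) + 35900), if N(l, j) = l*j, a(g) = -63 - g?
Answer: 4403450198760/15743 ≈ 2.7971e+8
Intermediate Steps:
N(l, j) = j*l
(48926/15743 + N(-153, -51))*(a(5) + 35900) = (48926/15743 - 51*(-153))*((-63 - 1*5) + 35900) = (48926*(1/15743) + 7803)*((-63 - 5) + 35900) = (48926/15743 + 7803)*(-68 + 35900) = (122891555/15743)*35832 = 4403450198760/15743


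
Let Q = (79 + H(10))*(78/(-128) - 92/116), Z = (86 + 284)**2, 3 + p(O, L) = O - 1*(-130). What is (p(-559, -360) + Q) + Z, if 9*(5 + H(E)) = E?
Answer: 569450461/4176 ≈ 1.3636e+5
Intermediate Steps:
p(O, L) = 127 + O (p(O, L) = -3 + (O - 1*(-130)) = -3 + (O + 130) = -3 + (130 + O) = 127 + O)
H(E) = -5 + E/9
Z = 136900 (Z = 370**2 = 136900)
Q = -439907/4176 (Q = (79 + (-5 + (1/9)*10))*(78/(-128) - 92/116) = (79 + (-5 + 10/9))*(78*(-1/128) - 92*1/116) = (79 - 35/9)*(-39/64 - 23/29) = (676/9)*(-2603/1856) = -439907/4176 ≈ -105.34)
(p(-559, -360) + Q) + Z = ((127 - 559) - 439907/4176) + 136900 = (-432 - 439907/4176) + 136900 = -2243939/4176 + 136900 = 569450461/4176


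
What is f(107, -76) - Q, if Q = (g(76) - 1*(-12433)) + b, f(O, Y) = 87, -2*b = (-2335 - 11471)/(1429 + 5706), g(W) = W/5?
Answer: -17640813/1427 ≈ -12362.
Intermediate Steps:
g(W) = W/5 (g(W) = W*(⅕) = W/5)
b = 6903/7135 (b = -(-2335 - 11471)/(2*(1429 + 5706)) = -(-6903)/7135 = -½*(-13806/7135) = 6903/7135 ≈ 0.96748)
Q = 17764962/1427 (Q = ((⅕)*76 - 1*(-12433)) + 6903/7135 = (76/5 + 12433) + 6903/7135 = 62241/5 + 6903/7135 = 17764962/1427 ≈ 12449.)
f(107, -76) - Q = 87 - 1*17764962/1427 = 87 - 17764962/1427 = -17640813/1427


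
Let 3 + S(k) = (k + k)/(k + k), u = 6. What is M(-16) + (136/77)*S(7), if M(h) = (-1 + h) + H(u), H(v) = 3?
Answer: -1350/77 ≈ -17.532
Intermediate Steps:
M(h) = 2 + h (M(h) = (-1 + h) + 3 = 2 + h)
S(k) = -2 (S(k) = -3 + (k + k)/(k + k) = -3 + (2*k)/((2*k)) = -3 + (2*k)*(1/(2*k)) = -3 + 1 = -2)
M(-16) + (136/77)*S(7) = (2 - 16) + (136/77)*(-2) = -14 + (136*(1/77))*(-2) = -14 + (136/77)*(-2) = -14 - 272/77 = -1350/77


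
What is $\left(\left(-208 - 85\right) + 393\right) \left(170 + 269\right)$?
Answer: $43900$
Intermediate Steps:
$\left(\left(-208 - 85\right) + 393\right) \left(170 + 269\right) = \left(\left(-208 - 85\right) + 393\right) 439 = \left(-293 + 393\right) 439 = 100 \cdot 439 = 43900$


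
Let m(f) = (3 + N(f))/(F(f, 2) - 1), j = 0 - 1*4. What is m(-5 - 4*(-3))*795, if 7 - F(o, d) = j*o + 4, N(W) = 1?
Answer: 106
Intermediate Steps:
j = -4 (j = 0 - 4 = -4)
F(o, d) = 3 + 4*o (F(o, d) = 7 - (-4*o + 4) = 7 - (4 - 4*o) = 7 + (-4 + 4*o) = 3 + 4*o)
m(f) = 4/(2 + 4*f) (m(f) = (3 + 1)/((3 + 4*f) - 1) = 4/(2 + 4*f))
m(-5 - 4*(-3))*795 = (2/(1 + 2*(-5 - 4*(-3))))*795 = (2/(1 + 2*(-5 + 12)))*795 = (2/(1 + 2*7))*795 = (2/(1 + 14))*795 = (2/15)*795 = 106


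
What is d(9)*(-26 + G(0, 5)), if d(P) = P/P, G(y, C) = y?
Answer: -26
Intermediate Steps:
d(P) = 1
d(9)*(-26 + G(0, 5)) = 1*(-26 + 0) = 1*(-26) = -26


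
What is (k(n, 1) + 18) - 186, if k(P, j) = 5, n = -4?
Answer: -163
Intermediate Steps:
(k(n, 1) + 18) - 186 = (5 + 18) - 186 = 23 - 186 = -163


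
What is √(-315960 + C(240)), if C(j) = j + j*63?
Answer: 30*I*√334 ≈ 548.27*I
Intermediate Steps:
C(j) = 64*j (C(j) = j + 63*j = 64*j)
√(-315960 + C(240)) = √(-315960 + 64*240) = √(-315960 + 15360) = √(-300600) = 30*I*√334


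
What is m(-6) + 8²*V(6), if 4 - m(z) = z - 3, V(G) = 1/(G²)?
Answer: 133/9 ≈ 14.778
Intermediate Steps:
V(G) = G⁻²
m(z) = 7 - z (m(z) = 4 - (z - 3) = 4 - (-3 + z) = 4 + (3 - z) = 7 - z)
m(-6) + 8²*V(6) = (7 - 1*(-6)) + 8²/6² = (7 + 6) + 64*(1/36) = 13 + 16/9 = 133/9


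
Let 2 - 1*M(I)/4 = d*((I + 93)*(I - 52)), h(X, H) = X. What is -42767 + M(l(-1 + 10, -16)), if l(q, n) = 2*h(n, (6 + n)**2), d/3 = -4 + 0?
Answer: -288711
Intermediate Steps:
d = -12 (d = 3*(-4 + 0) = 3*(-4) = -12)
l(q, n) = 2*n
M(I) = 8 + 48*(-52 + I)*(93 + I) (M(I) = 8 - (-48)*(I + 93)*(I - 52) = 8 - (-48)*(93 + I)*(-52 + I) = 8 - (-48)*(-52 + I)*(93 + I) = 8 + 48*(-52 + I)*(93 + I))
-42767 + M(l(-1 + 10, -16)) = -42767 + (-232120 + 48*(2*(-16))**2 + 1968*(2*(-16))) = -42767 + (-232120 + 48*(-32)**2 + 1968*(-32)) = -42767 + (-232120 + 48*1024 - 62976) = -42767 + (-232120 + 49152 - 62976) = -42767 - 245944 = -288711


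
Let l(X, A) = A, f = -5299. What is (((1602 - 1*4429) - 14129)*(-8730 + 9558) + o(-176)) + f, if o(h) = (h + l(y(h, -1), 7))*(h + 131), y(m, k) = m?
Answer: -14037262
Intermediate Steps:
o(h) = (7 + h)*(131 + h) (o(h) = (h + 7)*(h + 131) = (7 + h)*(131 + h))
(((1602 - 1*4429) - 14129)*(-8730 + 9558) + o(-176)) + f = (((1602 - 1*4429) - 14129)*(-8730 + 9558) + (917 + (-176)² + 138*(-176))) - 5299 = (((1602 - 4429) - 14129)*828 + (917 + 30976 - 24288)) - 5299 = ((-2827 - 14129)*828 + 7605) - 5299 = (-16956*828 + 7605) - 5299 = (-14039568 + 7605) - 5299 = -14031963 - 5299 = -14037262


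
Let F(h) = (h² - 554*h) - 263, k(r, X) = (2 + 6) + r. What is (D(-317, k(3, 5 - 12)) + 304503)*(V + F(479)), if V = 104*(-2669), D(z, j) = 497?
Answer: -95698020000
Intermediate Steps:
k(r, X) = 8 + r
V = -277576
F(h) = -263 + h² - 554*h
(D(-317, k(3, 5 - 12)) + 304503)*(V + F(479)) = (497 + 304503)*(-277576 + (-263 + 479² - 554*479)) = 305000*(-277576 + (-263 + 229441 - 265366)) = 305000*(-277576 - 36188) = 305000*(-313764) = -95698020000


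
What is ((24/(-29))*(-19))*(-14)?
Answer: -6384/29 ≈ -220.14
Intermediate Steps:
((24/(-29))*(-19))*(-14) = ((24*(-1/29))*(-19))*(-14) = -24/29*(-19)*(-14) = (456/29)*(-14) = -6384/29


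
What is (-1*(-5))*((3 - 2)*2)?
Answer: 10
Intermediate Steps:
(-1*(-5))*((3 - 2)*2) = 5*(1*2) = 5*2 = 10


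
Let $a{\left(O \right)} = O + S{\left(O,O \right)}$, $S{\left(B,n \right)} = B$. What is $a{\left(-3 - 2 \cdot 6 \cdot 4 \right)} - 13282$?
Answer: $-13384$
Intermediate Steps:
$a{\left(O \right)} = 2 O$ ($a{\left(O \right)} = O + O = 2 O$)
$a{\left(-3 - 2 \cdot 6 \cdot 4 \right)} - 13282 = 2 \left(-3 - 2 \cdot 6 \cdot 4\right) - 13282 = 2 \left(-3 - 48\right) - 13282 = 2 \left(-51\right) - 13282 = -102 - 13282 = -13384$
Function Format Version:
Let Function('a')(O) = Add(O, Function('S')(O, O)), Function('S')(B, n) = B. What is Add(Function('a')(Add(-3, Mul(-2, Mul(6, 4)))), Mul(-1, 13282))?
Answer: -13384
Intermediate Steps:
Function('a')(O) = Mul(2, O) (Function('a')(O) = Add(O, O) = Mul(2, O))
Add(Function('a')(Add(-3, Mul(-2, Mul(6, 4)))), Mul(-1, 13282)) = Add(Mul(2, Add(-3, Mul(-2, Mul(6, 4)))), Mul(-1, 13282)) = Add(Mul(2, Add(-3, Mul(-2, 24))), -13282) = Add(Mul(2, Add(-3, -48)), -13282) = Add(Mul(2, -51), -13282) = Add(-102, -13282) = -13384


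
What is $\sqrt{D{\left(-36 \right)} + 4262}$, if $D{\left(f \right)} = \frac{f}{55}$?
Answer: $\frac{\sqrt{12890570}}{55} \approx 65.279$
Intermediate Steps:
$D{\left(f \right)} = \frac{f}{55}$ ($D{\left(f \right)} = f \frac{1}{55} = \frac{f}{55}$)
$\sqrt{D{\left(-36 \right)} + 4262} = \sqrt{\frac{1}{55} \left(-36\right) + 4262} = \sqrt{- \frac{36}{55} + 4262} = \sqrt{\frac{234374}{55}} = \frac{\sqrt{12890570}}{55}$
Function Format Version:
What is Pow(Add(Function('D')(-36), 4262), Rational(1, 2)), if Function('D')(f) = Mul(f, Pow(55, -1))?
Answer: Mul(Rational(1, 55), Pow(12890570, Rational(1, 2))) ≈ 65.279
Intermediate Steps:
Function('D')(f) = Mul(Rational(1, 55), f) (Function('D')(f) = Mul(f, Rational(1, 55)) = Mul(Rational(1, 55), f))
Pow(Add(Function('D')(-36), 4262), Rational(1, 2)) = Pow(Add(Mul(Rational(1, 55), -36), 4262), Rational(1, 2)) = Pow(Add(Rational(-36, 55), 4262), Rational(1, 2)) = Pow(Rational(234374, 55), Rational(1, 2)) = Mul(Rational(1, 55), Pow(12890570, Rational(1, 2)))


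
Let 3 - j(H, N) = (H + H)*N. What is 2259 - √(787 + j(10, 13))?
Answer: 2259 - √530 ≈ 2236.0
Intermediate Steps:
j(H, N) = 3 - 2*H*N (j(H, N) = 3 - (H + H)*N = 3 - 2*H*N)
2259 - √(787 + j(10, 13)) = 2259 - √(787 + (3 - 2*10*13)) = 2259 - √(787 + (3 - 260)) = 2259 - √(787 - 257) = 2259 - √530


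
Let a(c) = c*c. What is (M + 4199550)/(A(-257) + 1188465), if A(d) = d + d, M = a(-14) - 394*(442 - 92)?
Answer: 4061846/1187951 ≈ 3.4192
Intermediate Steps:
a(c) = c²
M = -137704 (M = (-14)² - 394*(442 - 92) = 196 - 394*350 = 196 - 137900 = -137704)
A(d) = 2*d
(M + 4199550)/(A(-257) + 1188465) = (-137704 + 4199550)/(2*(-257) + 1188465) = 4061846/(-514 + 1188465) = 4061846/1187951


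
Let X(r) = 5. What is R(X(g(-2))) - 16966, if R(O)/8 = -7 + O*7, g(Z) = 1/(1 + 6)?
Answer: -16742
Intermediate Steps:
g(Z) = 1/7
R(O) = -56 + 56*O (R(O) = 8*(-7 + O*7) = 8*(-7 + 7*O) = -56 + 56*O)
R(X(g(-2))) - 16966 = (-56 + 56*5) - 16966 = (-56 + 280) - 16966 = 224 - 16966 = -16742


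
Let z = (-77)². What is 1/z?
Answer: 1/5929 ≈ 0.00016866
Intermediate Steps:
z = 5929
1/z = 1/5929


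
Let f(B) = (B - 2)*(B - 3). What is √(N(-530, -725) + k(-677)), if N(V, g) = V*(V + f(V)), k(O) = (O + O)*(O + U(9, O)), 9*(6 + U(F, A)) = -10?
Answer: I*√1341697442/3 ≈ 12210.0*I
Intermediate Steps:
U(F, A) = -64/9 (U(F, A) = -6 + (⅑)*(-10) = -6 - 10/9 = -64/9)
f(B) = (-3 + B)*(-2 + B) (f(B) = (-2 + B)*(-3 + B) = (-3 + B)*(-2 + B))
k(O) = 2*O*(-64/9 + O) (k(O) = (O + O)*(O - 64/9) = (2*O)*(-64/9 + O) = 2*O*(-64/9 + O))
N(V, g) = V*(6 + V² - 4*V) (N(V, g) = V*(V + (6 + V² - 5*V)) = V*(6 + V² - 4*V))
√(N(-530, -725) + k(-677)) = √(-530*(6 + (-530)² - 4*(-530)) + (2/9)*(-677)*(-64 + 9*(-677))) = √(-530*(6 + 280900 + 2120) + (2/9)*(-677)*(-64 - 6093)) = √(-530*283026 + (2/9)*(-677)*(-6157)) = √(-150003780 + 8336578/9) = √(-1341697442/9) = I*√1341697442/3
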